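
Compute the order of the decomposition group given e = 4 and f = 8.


|D_P| = e * f
= 4 * 8
= 32

32


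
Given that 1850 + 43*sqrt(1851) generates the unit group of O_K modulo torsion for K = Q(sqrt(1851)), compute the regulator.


epsilon = 1850 + 43*sqrt(1851)
= 3699.9997
R = ln(3699.9997)
= 8.2161

8.2161


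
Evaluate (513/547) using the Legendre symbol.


p = 547 is prime, so compute (513/547) with the reciprocity algorithm (Jacobi-symbol steps: pull out 2s via (2/n), flip via reciprocity, reduce):
  reciprocity: (513/547) -> +(547/513)
  reduce: (34/513)
  pull out 2: (2/513) = +1  (since 513 mod 8 = 1)
  reciprocity: (17/513) -> +(513/17)
  reduce: (3/17)
  reciprocity: (3/17) -> +(17/3)
  reduce: (2/3)
  pull out 2: (2/3) = -1  (since 3 mod 8 = 3)
  (1/3) = 1
Product of signs = -1
(513/547) = -1

-1


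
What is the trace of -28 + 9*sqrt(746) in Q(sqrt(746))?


Tr(a + b*sqrt(d)) = (a + b*sqrt(d)) + (a - b*sqrt(d)) = 2a
= 2 * (-28)
= -56

-56


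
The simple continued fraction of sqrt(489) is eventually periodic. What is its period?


Run the CF algorithm for sqrt(489).
a_0 = floor(sqrt(489)) = 22; set m_0=0, q_0=1.
Recurrence: m' = q*a - m,  q' = (d - m'^2)/q,  a' = floor((a_0 + m')/q').
  step 1: m=22, q=5, a=8
  step 2: m=18, q=33, a=1
  step 3: m=15, q=8, a=4
  step 4: m=17, q=25, a=1
  step 5: m=8, q=17, a=1
  step 6: m=9, q=24, a=1
  step 7: m=15, q=11, a=3
  step 8: m=18, q=15, a=2
  step 9: m=12, q=23, a=1
  step 10: m=11, q=16, a=2
  step 11: m=21, q=3, a=14
  step 12: m=21, q=16, a=2
  step 13: m=11, q=23, a=1
  step 14: m=12, q=15, a=2
  step 15: m=18, q=11, a=3
  step 16: m=15, q=24, a=1
  step 17: m=9, q=17, a=1
  step 18: m=8, q=25, a=1
  step 19: m=17, q=8, a=4
  step 20: m=15, q=33, a=1
  step 21: m=18, q=5, a=8
  step 22: m=22, q=1, a=44
a_22 = 2*a_0 = 44, so the period closes here.
sqrt(489) = [22; 8, 1, 4, 1, 1, 1, 3, 2, 1, 2, 14, 2, 1, 2, 3, 1, 1, 1, 4, 1, 8, 44]
Period length = 22

22


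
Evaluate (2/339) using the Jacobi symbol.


Compute (2/339) via quadratic reciprocity:
  pull out 2: (2/339) = -1  (since 339 mod 8 = 3)
  (1/339) = 1
Product of signs = -1

-1


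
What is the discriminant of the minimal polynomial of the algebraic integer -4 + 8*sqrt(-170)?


The element -4 + 8*sqrt(-170) has minimal polynomial:
x^2 + 8*x + 10896
Discriminant = (8)^2 - 4*(10896)
= 64 - 43584
= -43520

-43520


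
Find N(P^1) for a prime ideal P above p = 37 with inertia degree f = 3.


N(P^a) = p^(a*f)
= 37^(1*3)
= 37^3
= 50653

50653


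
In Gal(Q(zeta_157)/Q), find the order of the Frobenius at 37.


The Frobenius at p in Gal(Q(zeta_n)/Q) = (Z/nZ)* is the class of p, so its order is ord_157(37), the smallest k >= 1 with 37^k = 1 mod 157.
n = 157 = 157, phi(157) = 156; the order divides phi(n).
Divisors of 156: 1, 2, 3, 4, 6, 12, 13, 26, 39, 52, 78, 156
Repeated squaring mod 157: 37^1 = 37, 37^2 = 113, 37^4 = 52, 37^8 = 35, 37^16 = 126, 37^32 = 19, 37^64 = 47, 37^128 = 11
Test divisors in increasing order:
  k=1: 37^1 = 37 mod 157
  k=2: 37^2 = 113 mod 157
  k=3: 37^3 = 113 * 37 = 99 mod 157
  k=4: 37^4 = 52 mod 157
  k=6: 37^6 = 52 * 113 = 67 mod 157
  k=12: 37^12 = 35 * 52 = 93 mod 157
  k=13: 37^13 = 35 * 52 * 37 = 144 mod 157
  k=26: 37^26 = 126 * 35 * 113 = 12 mod 157
  k=39: 37^39 = 19 * 52 * 113 * 37 = 1 mod 157  <- first divisor giving 1
Order = 39

39


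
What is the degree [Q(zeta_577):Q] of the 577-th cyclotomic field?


The degree equals Euler's totient phi(577).
577 = 577
phi(577) = 576

576


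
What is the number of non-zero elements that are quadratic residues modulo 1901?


For prime p, the number of non-zero quadratic residues is (p-1)/2.
= (1901-1)/2
= 950

950


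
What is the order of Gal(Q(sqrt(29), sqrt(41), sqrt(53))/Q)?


The 3 square roots of distinct primes are multiplicatively independent over Q,
so [K:Q] = 2^3 and Gal(K/Q) is isomorphic to (Z/2Z)^3.
|Gal| = 2^3 = 8

8


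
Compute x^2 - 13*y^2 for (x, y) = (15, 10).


x^2 - d*y^2
= 15^2 - 13*10^2
= 225 - 1300
= -1075

-1075


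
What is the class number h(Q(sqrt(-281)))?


K = Q(sqrt(-281)). d mod 4 = 3, so D = disc(K) = 4d = -1124
h(K) equals the number of primitive reduced positive-definite forms (a, b, c) = a*x^2 + b*x*y + c*y^2 with b^2 - 4ac = D,
where reduced means |b| <= a <= c, with b >= 0 whenever |b| = a or a = c, and primitive means gcd(a, b, c) = 1.
Reduced forces 3a^2 <= |D| = 1124, so 1 <= a <= 19; b must have the parity of D, and c = (b^2 - D)/(4a) must be an integer >= a.
Enumerate a = 1..19, b in [-a, a]:
  a=1: (1, 0, 281)  [1]
  a=2: (2, 2, 141)  [1]
  a=3: (3, -2, 94), (3, 2, 94)  [2]
  a=4: none
  a=5: (5, -4, 57), (5, 4, 57)  [2]
  a=6: (6, -2, 47), (6, 2, 47)  [2]
  a=7..8: none
  a=9: (9, -8, 33), (9, 8, 33)  [2]
  a=10: (10, -6, 29), (10, 6, 29)  [2]
  a=11: (11, -8, 27), (11, 8, 27)  [2]
  a=12..14: none
  a=15: (15, -14, 22), (15, -4, 19), (15, 4, 19), (15, 14, 22)  [4]
  a=16: none
  a=17: (17, -10, 18), (17, 10, 18)  [2]
  a=18..19: none
Total reduced forms: 1 + 1 + 2 + 2 + 2 + 2 + 2 + 2 + 4 + 2 = 20
h = 20

20


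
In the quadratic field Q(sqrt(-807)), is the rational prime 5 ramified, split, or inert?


K = Q(sqrt(-807)). Since d mod 4 = 1, disc(K) = -807.
Check p | disc: -807 mod 5 = 3.
p does not divide disc. Compute Legendre symbol (d/p):
3^((5-1)/2) mod 5 = -1
(d/p) = -1, so p is inert: (p) stays prime with e=1, f=2, g=1.
Therefore p is inert.

inert


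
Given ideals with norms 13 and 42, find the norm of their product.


N(IJ) = N(I) * N(J)
= 13 * 42
= 546

546


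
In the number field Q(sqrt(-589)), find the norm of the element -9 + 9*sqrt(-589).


N(a + b*sqrt(d)) = a^2 - d*b^2
= (-9)^2 - (-589)*(9)^2
= 81 + 47709
= 47790

47790


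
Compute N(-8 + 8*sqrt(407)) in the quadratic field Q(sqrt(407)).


N(a + b*sqrt(d)) = a^2 - d*b^2
= (-8)^2 - (407)*(8)^2
= 64 - 26048
= -25984

-25984


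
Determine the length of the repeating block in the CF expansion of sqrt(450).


Run the CF algorithm for sqrt(450).
a_0 = floor(sqrt(450)) = 21; set m_0=0, q_0=1.
Recurrence: m' = q*a - m,  q' = (d - m'^2)/q,  a' = floor((a_0 + m')/q').
  step 1: m=21, q=9, a=4
  step 2: m=15, q=25, a=1
  step 3: m=10, q=14, a=2
  step 4: m=18, q=9, a=4
  step 5: m=18, q=14, a=2
  step 6: m=10, q=25, a=1
  step 7: m=15, q=9, a=4
  step 8: m=21, q=1, a=42
a_8 = 2*a_0 = 42, so the period closes here.
sqrt(450) = [21; 4, 1, 2, 4, 2, 1, 4, 42]
Period length = 8

8


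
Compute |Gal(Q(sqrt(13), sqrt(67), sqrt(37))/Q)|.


The 3 square roots of distinct primes are multiplicatively independent over Q,
so [K:Q] = 2^3 and Gal(K/Q) is isomorphic to (Z/2Z)^3.
|Gal| = 2^3 = 8

8


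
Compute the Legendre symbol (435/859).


p = 859 is prime, so compute (435/859) with the reciprocity algorithm (Jacobi-symbol steps: pull out 2s via (2/n), flip via reciprocity, reduce):
  reciprocity: (435/859) -> -(859/435)
  reduce: (424/435)
  pull out 2: (2/435) = -1  (since 435 mod 8 = 3)
  pull out 2: (2/435) = -1  (since 435 mod 8 = 3)
  pull out 2: (2/435) = -1  (since 435 mod 8 = 3)
  reciprocity: (53/435) -> +(435/53)
  reduce: (11/53)
  reciprocity: (11/53) -> +(53/11)
  reduce: (9/11)
  reciprocity: (9/11) -> +(11/9)
  reduce: (2/9)
  pull out 2: (2/9) = +1  (since 9 mod 8 = 1)
  (1/9) = 1
Product of signs = 1
(435/859) = 1

1


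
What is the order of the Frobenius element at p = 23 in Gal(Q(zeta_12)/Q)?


The Frobenius at p in Gal(Q(zeta_n)/Q) = (Z/nZ)* is the class of p, so its order is ord_12(23), the smallest k >= 1 with 23^k = 1 mod 12.
n = 12 = 2^2 * 3, phi(12) = 4; the order divides phi(n).
Divisors of 4: 1, 2, 4
Repeated squaring mod 12: 23^1 = 11, 23^2 = 1, 23^4 = 1
Test divisors in increasing order:
  k=1: 23^1 = 11 mod 12
  k=2: 23^2 = 1 mod 12  <- first divisor giving 1
Order = 2

2


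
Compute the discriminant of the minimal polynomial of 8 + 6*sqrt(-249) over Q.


The element 8 + 6*sqrt(-249) has minimal polynomial:
x^2 - 16*x + 9028
Discriminant = (-16)^2 - 4*(9028)
= 256 - 36112
= -35856

-35856


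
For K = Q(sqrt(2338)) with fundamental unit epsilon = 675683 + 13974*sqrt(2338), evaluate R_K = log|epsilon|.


epsilon = 675683 + 13974*sqrt(2338)
= 1.3514e+06
R = ln(1.3514e+06)
= 14.1166

14.1166


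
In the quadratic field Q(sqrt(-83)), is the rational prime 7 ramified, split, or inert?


K = Q(sqrt(-83)). Since d mod 4 = 1, disc(K) = -83.
Check p | disc: -83 mod 7 = 1.
p does not divide disc. Compute Legendre symbol (d/p):
1^((7-1)/2) mod 7 = 1
(d/p) = 1, so p splits: (p) = P*P' with e=1, f=1, g=2.
Therefore p is split.

split


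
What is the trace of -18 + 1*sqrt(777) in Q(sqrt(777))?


Tr(a + b*sqrt(d)) = (a + b*sqrt(d)) + (a - b*sqrt(d)) = 2a
= 2 * (-18)
= -36

-36


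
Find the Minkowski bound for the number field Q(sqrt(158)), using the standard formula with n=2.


d = 158, d mod 4 = 2, so disc(K) = 4d = 632; |disc(K)| = 632
Real quadratic field, so n = 2, s = r2 = 0, r1 = 2
M = (n!/n^n) * (4/pi)^s * sqrt(|disc(K)|) = (2!/2^2) * (4/pi)^0 * sqrt(632)
= 0.5 * 1.000000 * 25.139610
= 12.5698

12.5698


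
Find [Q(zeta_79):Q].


The degree equals Euler's totient phi(79).
79 = 79
phi(79) = 78

78


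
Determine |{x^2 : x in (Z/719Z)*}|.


For prime p, the number of non-zero quadratic residues is (p-1)/2.
= (719-1)/2
= 359

359


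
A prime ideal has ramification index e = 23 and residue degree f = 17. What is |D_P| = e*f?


|D_P| = e * f
= 23 * 17
= 391

391


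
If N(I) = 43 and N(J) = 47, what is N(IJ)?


N(IJ) = N(I) * N(J)
= 43 * 47
= 2021

2021


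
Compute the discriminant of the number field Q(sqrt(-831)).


For K = Q(sqrt(d)) with d squarefree: disc(K) = d if d = 1 mod 4, and disc(K) = 4d if d = 2 or 3 mod 4.
Here d = -831, and d mod 4 = 1.
d = 1 mod 4 (O_K = Z[(1+sqrt(d))/2]), so disc(K) = d = -831

-831


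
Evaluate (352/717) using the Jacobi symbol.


Compute (352/717) via quadratic reciprocity:
  pull out 2: (2/717) = -1  (since 717 mod 8 = 5)
  pull out 2: (2/717) = -1  (since 717 mod 8 = 5)
  pull out 2: (2/717) = -1  (since 717 mod 8 = 5)
  pull out 2: (2/717) = -1  (since 717 mod 8 = 5)
  pull out 2: (2/717) = -1  (since 717 mod 8 = 5)
  reciprocity: (11/717) -> +(717/11)
  reduce: (2/11)
  pull out 2: (2/11) = -1  (since 11 mod 8 = 3)
  (1/11) = 1
Product of signs = 1

1


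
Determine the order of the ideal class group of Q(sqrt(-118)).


K = Q(sqrt(-118)). d mod 4 = 2, so D = disc(K) = 4d = -472
h(K) equals the number of primitive reduced positive-definite forms (a, b, c) = a*x^2 + b*x*y + c*y^2 with b^2 - 4ac = D,
where reduced means |b| <= a <= c, with b >= 0 whenever |b| = a or a = c, and primitive means gcd(a, b, c) = 1.
Reduced forces 3a^2 <= |D| = 472, so 1 <= a <= 12; b must have the parity of D, and c = (b^2 - D)/(4a) must be an integer >= a.
Enumerate a = 1..12, b in [-a, a]:
  a=1: (1, 0, 118)  [1]
  a=2: (2, 0, 59)  [1]
  a=3..6: none
  a=7: (7, -2, 17), (7, 2, 17)  [2]
  a=8..10: none
  a=11: (11, -10, 13), (11, 10, 13)  [2]
  a=12: none
Total reduced forms: 1 + 1 + 2 + 2 = 6
h = 6

6


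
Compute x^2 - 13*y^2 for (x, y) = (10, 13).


x^2 - d*y^2
= 10^2 - 13*13^2
= 100 - 2197
= -2097

-2097


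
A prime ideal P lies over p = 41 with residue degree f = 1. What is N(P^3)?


N(P^a) = p^(a*f)
= 41^(3*1)
= 41^3
= 68921

68921


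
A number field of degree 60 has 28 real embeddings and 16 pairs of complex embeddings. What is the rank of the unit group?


By Dirichlet's unit theorem:
rank = r1 + r2 - 1
= 28 + 16 - 1
= 43

43


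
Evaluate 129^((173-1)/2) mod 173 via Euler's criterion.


p = 173 is prime and the exponent is (p-1)/2 = 86, so by Euler's criterion 129^86 = (129/173) = +1 or -1 mod 173.
Compute by square-and-multiply:
  86 = 64 + 16 + 4 + 2 (binary 1010110)
  Repeated squaring mod 173: 129^1 = 129, 129^2 = 33, 129^4 = 51, 129^8 = 6, 129^16 = 36, 129^32 = 85, 129^64 = 132
  129^86 = 129^64 * 129^16 * 129^4 * 129^2 = 132 * 36 * 51 * 33 mod 173
    132 * 36 = 4752 = 81 mod 173
    81 * 51 = 4131 = 152 mod 173
    152 * 33 = 5016 = 172 mod 173
  129^86 = 172 mod 173
Result 172 = p - 1 = -1 mod 173: 129 is a quadratic non-residue mod 173. As a residue in [0, p-1] the value is 172.
129^86 mod 173 = 172

172


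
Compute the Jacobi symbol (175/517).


Compute (175/517) via quadratic reciprocity:
  reciprocity: (175/517) -> +(517/175)
  reduce: (167/175)
  reciprocity: (167/175) -> -(175/167)
  reduce: (8/167)
  pull out 2: (2/167) = +1  (since 167 mod 8 = 7)
  pull out 2: (2/167) = +1  (since 167 mod 8 = 7)
  pull out 2: (2/167) = +1  (since 167 mod 8 = 7)
  (1/167) = 1
Product of signs = -1

-1


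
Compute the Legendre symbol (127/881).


p = 881 is prime, so compute (127/881) with the reciprocity algorithm (Jacobi-symbol steps: pull out 2s via (2/n), flip via reciprocity, reduce):
  reciprocity: (127/881) -> +(881/127)
  reduce: (119/127)
  reciprocity: (119/127) -> -(127/119)
  reduce: (8/119)
  pull out 2: (2/119) = +1  (since 119 mod 8 = 7)
  pull out 2: (2/119) = +1  (since 119 mod 8 = 7)
  pull out 2: (2/119) = +1  (since 119 mod 8 = 7)
  (1/119) = 1
Product of signs = -1
(127/881) = -1

-1


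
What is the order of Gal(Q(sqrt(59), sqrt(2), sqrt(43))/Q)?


The 3 square roots of distinct primes are multiplicatively independent over Q,
so [K:Q] = 2^3 and Gal(K/Q) is isomorphic to (Z/2Z)^3.
|Gal| = 2^3 = 8

8


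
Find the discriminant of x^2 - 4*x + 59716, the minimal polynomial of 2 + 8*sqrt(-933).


The element 2 + 8*sqrt(-933) has minimal polynomial:
x^2 - 4*x + 59716
Discriminant = (-4)^2 - 4*(59716)
= 16 - 238864
= -238848

-238848


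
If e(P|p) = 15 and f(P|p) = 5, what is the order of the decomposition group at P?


|D_P| = e * f
= 15 * 5
= 75

75


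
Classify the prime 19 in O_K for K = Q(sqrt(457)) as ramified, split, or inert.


K = Q(sqrt(457)). Since d mod 4 = 1, disc(K) = 457.
Check p | disc: 457 mod 19 = 1.
p does not divide disc. Compute Legendre symbol (d/p):
1^((19-1)/2) mod 19 = 1
(d/p) = 1, so p splits: (p) = P*P' with e=1, f=1, g=2.
Therefore p is split.

split


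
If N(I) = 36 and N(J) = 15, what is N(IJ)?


N(IJ) = N(I) * N(J)
= 36 * 15
= 540

540


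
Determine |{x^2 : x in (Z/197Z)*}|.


For prime p, the number of non-zero quadratic residues is (p-1)/2.
= (197-1)/2
= 98

98


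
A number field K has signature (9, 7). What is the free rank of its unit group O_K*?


By Dirichlet's unit theorem:
rank = r1 + r2 - 1
= 9 + 7 - 1
= 15

15


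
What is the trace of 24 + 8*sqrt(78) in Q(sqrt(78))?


Tr(a + b*sqrt(d)) = (a + b*sqrt(d)) + (a - b*sqrt(d)) = 2a
= 2 * (24)
= 48

48


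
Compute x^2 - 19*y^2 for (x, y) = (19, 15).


x^2 - d*y^2
= 19^2 - 19*15^2
= 361 - 4275
= -3914

-3914


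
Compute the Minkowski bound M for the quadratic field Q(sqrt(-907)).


d = -907, d mod 4 = 1, so disc(K) = d = -907; |disc(K)| = 907
Imaginary quadratic field, so n = 2, s = r2 = 1, r1 = 0
M = (n!/n^n) * (4/pi)^s * sqrt(|disc(K)|) = (2!/2^2) * (4/pi)^1 * sqrt(907)
= 0.5 * 1.273240 * 30.116441
= 19.1727

19.1727


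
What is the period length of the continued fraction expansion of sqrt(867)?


Run the CF algorithm for sqrt(867).
a_0 = floor(sqrt(867)) = 29; set m_0=0, q_0=1.
Recurrence: m' = q*a - m,  q' = (d - m'^2)/q,  a' = floor((a_0 + m')/q').
  step 1: m=29, q=26, a=2
  step 2: m=23, q=13, a=4
  step 3: m=29, q=2, a=29
  step 4: m=29, q=13, a=4
  step 5: m=23, q=26, a=2
  step 6: m=29, q=1, a=58
a_6 = 2*a_0 = 58, so the period closes here.
sqrt(867) = [29; 2, 4, 29, 4, 2, 58]
Period length = 6

6


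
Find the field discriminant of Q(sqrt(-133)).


For K = Q(sqrt(d)) with d squarefree: disc(K) = d if d = 1 mod 4, and disc(K) = 4d if d = 2 or 3 mod 4.
Here d = -133, and d mod 4 = 3.
d = 3 mod 4, not 1 (O_K = Z[sqrt(d)]), so disc(K) = 4d = 4 * (-133) = -532

-532


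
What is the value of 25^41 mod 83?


p = 83 is prime and the exponent is (p-1)/2 = 41, so by Euler's criterion 25^41 = (25/83) = +1 or -1 mod 83.
Compute by square-and-multiply:
  41 = 32 + 8 + 1 (binary 101001)
  Repeated squaring mod 83: 25^1 = 25, 25^2 = 44, 25^4 = 27, 25^8 = 65, 25^16 = 75, 25^32 = 64
  25^41 = 25^32 * 25^8 * 25^1 = 64 * 65 * 25 mod 83
    64 * 65 = 4160 = 10 mod 83
    10 * 25 = 250 = 1 mod 83
  25^41 = 1 mod 83
Result 1: 25 is a quadratic residue mod 83.
25^41 mod 83 = 1

1


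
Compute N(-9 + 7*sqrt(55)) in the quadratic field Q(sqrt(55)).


N(a + b*sqrt(d)) = a^2 - d*b^2
= (-9)^2 - (55)*(7)^2
= 81 - 2695
= -2614

-2614


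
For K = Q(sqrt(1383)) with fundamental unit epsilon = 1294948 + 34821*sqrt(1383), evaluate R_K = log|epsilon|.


epsilon = 1294948 + 34821*sqrt(1383)
= 2.5899e+06
R = ln(2.5899e+06)
= 14.7671

14.7671


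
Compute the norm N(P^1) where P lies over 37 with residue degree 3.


N(P^a) = p^(a*f)
= 37^(1*3)
= 37^3
= 50653

50653


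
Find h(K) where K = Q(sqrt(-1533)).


K = Q(sqrt(-1533)). d mod 4 = 3, so D = disc(K) = 4d = -6132
h(K) equals the number of primitive reduced positive-definite forms (a, b, c) = a*x^2 + b*x*y + c*y^2 with b^2 - 4ac = D,
where reduced means |b| <= a <= c, with b >= 0 whenever |b| = a or a = c, and primitive means gcd(a, b, c) = 1.
Reduced forces 3a^2 <= |D| = 6132, so 1 <= a <= 45; b must have the parity of D, and c = (b^2 - D)/(4a) must be an integer >= a.
Enumerate a = 1..45, b in [-a, a]:
  a=1: (1, 0, 1533)  [1]
  a=2: (2, 2, 767)  [1]
  a=3: (3, 0, 511)  [1]
  a=4..5: none
  a=6: (6, 6, 257)  [1]
  a=7: (7, 0, 219)  [1]
  a=8..12: none
  a=13: (13, -2, 118), (13, 2, 118)  [2]
  a=14: (14, 14, 113)  [1]
  a=15..18: none
  a=19: (19, -10, 82), (19, 10, 82)  [2]
  a=20: none
  a=21: (21, 0, 73)  [1]
  a=22: none
  a=23: (23, -20, 71), (23, 20, 71)  [2]
  a=24..25: none
  a=26: (26, -2, 59), (26, 2, 59)  [2]
  a=27..28: none
  a=29: (29, -4, 53), (29, 4, 53)  [2]
  a=30..36: none
  a=37: (37, -26, 46), (37, 26, 46)  [2]
  a=38: (38, -10, 41), (38, 10, 41)  [2]
  a=39: (39, -24, 43), (39, 24, 43)  [2]
  a=40..41: none
  a=42: (42, 42, 47)  [1]
  a=43..45: none
Total reduced forms: 1 + 1 + 1 + 1 + 1 + 2 + 1 + 2 + 1 + 2 + 2 + 2 + 2 + 2 + 2 + 1 = 24
h = 24

24


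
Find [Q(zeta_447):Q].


The degree equals Euler's totient phi(447).
447 = 3 * 149
phi(447) = 296

296


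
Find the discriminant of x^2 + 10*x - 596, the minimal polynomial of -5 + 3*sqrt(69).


The element -5 + 3*sqrt(69) has minimal polynomial:
x^2 + 10*x - 596
Discriminant = (10)^2 - 4*(-596)
= 100 + 2384
= 2484

2484


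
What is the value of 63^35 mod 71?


p = 71 is prime and the exponent is (p-1)/2 = 35, so by Euler's criterion 63^35 = (63/71) = +1 or -1 mod 71.
Compute by square-and-multiply:
  35 = 32 + 2 + 1 (binary 100011)
  Repeated squaring mod 71: 63^1 = 63, 63^2 = 64, 63^4 = 49, 63^8 = 58, 63^16 = 27, 63^32 = 19
  63^35 = 63^32 * 63^2 * 63^1 = 19 * 64 * 63 mod 71
    19 * 64 = 1216 = 9 mod 71
    9 * 63 = 567 = 70 mod 71
  63^35 = 70 mod 71
Result 70 = p - 1 = -1 mod 71: 63 is a quadratic non-residue mod 71. As a residue in [0, p-1] the value is 70.
63^35 mod 71 = 70

70


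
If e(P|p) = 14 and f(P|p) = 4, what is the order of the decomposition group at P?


|D_P| = e * f
= 14 * 4
= 56

56


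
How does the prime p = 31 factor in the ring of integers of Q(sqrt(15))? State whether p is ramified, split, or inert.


K = Q(sqrt(15)). Since d mod 4 = 3, disc(K) = 60.
Check p | disc: 60 mod 31 = 29.
p does not divide disc. Compute Legendre symbol (d/p):
15^((31-1)/2) mod 31 = -1
(d/p) = -1, so p is inert: (p) stays prime with e=1, f=2, g=1.
Therefore p is inert.

inert


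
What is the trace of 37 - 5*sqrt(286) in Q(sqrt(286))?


Tr(a + b*sqrt(d)) = (a + b*sqrt(d)) + (a - b*sqrt(d)) = 2a
= 2 * (37)
= 74

74


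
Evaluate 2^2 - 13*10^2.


x^2 - d*y^2
= 2^2 - 13*10^2
= 4 - 1300
= -1296

-1296


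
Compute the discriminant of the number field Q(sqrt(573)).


For K = Q(sqrt(d)) with d squarefree: disc(K) = d if d = 1 mod 4, and disc(K) = 4d if d = 2 or 3 mod 4.
Here d = 573, and d mod 4 = 1.
d = 1 mod 4 (O_K = Z[(1+sqrt(d))/2]), so disc(K) = d = 573

573


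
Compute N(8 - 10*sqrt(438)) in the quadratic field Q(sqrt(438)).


N(a + b*sqrt(d)) = a^2 - d*b^2
= (8)^2 - (438)*(-10)^2
= 64 - 43800
= -43736

-43736


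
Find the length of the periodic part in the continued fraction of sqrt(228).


Run the CF algorithm for sqrt(228).
a_0 = floor(sqrt(228)) = 15; set m_0=0, q_0=1.
Recurrence: m' = q*a - m,  q' = (d - m'^2)/q,  a' = floor((a_0 + m')/q').
  step 1: m=15, q=3, a=10
  step 2: m=15, q=1, a=30
a_2 = 2*a_0 = 30, so the period closes here.
sqrt(228) = [15; 10, 30]
Period length = 2

2


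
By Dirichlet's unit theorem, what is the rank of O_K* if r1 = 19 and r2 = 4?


By Dirichlet's unit theorem:
rank = r1 + r2 - 1
= 19 + 4 - 1
= 22

22


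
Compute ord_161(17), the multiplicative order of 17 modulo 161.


We want ord_161(17), the smallest k >= 1 with 17^k = 1 mod 161.
n = 161 = 7 * 23, phi(161) = 132; the order divides phi(n).
Divisors of 132: 1, 2, 3, 4, 6, 11, 12, 22, 33, 44, 66, 132
Repeated squaring mod 161: 17^1 = 17, 17^2 = 128, 17^4 = 123, 17^8 = 156, 17^16 = 25, 17^32 = 142, 17^64 = 39, 17^128 = 72
Test divisors in increasing order:
  k=1: 17^1 = 17 mod 161
  k=2: 17^2 = 128 mod 161
  k=3: 17^3 = 128 * 17 = 83 mod 161
  k=4: 17^4 = 123 mod 161
  k=6: 17^6 = 123 * 128 = 127 mod 161
  k=11: 17^11 = 156 * 128 * 17 = 68 mod 161
  k=12: 17^12 = 156 * 123 = 29 mod 161
  k=22: 17^22 = 25 * 123 * 128 = 116 mod 161
  k=33: 17^33 = 142 * 17 = 160 mod 161
  k=44: 17^44 = 142 * 156 * 123 = 93 mod 161
  k=66: 17^66 = 39 * 128 = 1 mod 161  <- first divisor giving 1
Order = 66

66


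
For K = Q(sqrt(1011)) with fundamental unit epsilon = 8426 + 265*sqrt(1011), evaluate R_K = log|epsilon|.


epsilon = 8426 + 265*sqrt(1011)
= 16851.9999
R = ln(16851.9999)
= 9.7322

9.7322


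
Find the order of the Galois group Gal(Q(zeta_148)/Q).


|Gal(Q(zeta_148)/Q)| = phi(148)
= 72

72


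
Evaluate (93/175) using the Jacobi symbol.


Compute (93/175) via quadratic reciprocity:
  reciprocity: (93/175) -> +(175/93)
  reduce: (82/93)
  pull out 2: (2/93) = -1  (since 93 mod 8 = 5)
  reciprocity: (41/93) -> +(93/41)
  reduce: (11/41)
  reciprocity: (11/41) -> +(41/11)
  reduce: (8/11)
  pull out 2: (2/11) = -1  (since 11 mod 8 = 3)
  pull out 2: (2/11) = -1  (since 11 mod 8 = 3)
  pull out 2: (2/11) = -1  (since 11 mod 8 = 3)
  (1/11) = 1
Product of signs = 1

1


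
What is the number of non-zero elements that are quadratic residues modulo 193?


For prime p, the number of non-zero quadratic residues is (p-1)/2.
= (193-1)/2
= 96

96


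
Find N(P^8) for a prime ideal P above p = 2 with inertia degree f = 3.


N(P^a) = p^(a*f)
= 2^(8*3)
= 2^24
= 16777216

16777216


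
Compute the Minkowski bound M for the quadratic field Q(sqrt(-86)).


d = -86, d mod 4 = 2, so disc(K) = 4d = -344; |disc(K)| = 344
Imaginary quadratic field, so n = 2, s = r2 = 1, r1 = 0
M = (n!/n^n) * (4/pi)^s * sqrt(|disc(K)|) = (2!/2^2) * (4/pi)^1 * sqrt(344)
= 0.5 * 1.273240 * 18.547237
= 11.8075

11.8075


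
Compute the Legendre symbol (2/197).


p = 197 is prime, so compute (2/197) with the reciprocity algorithm (Jacobi-symbol steps: pull out 2s via (2/n), flip via reciprocity, reduce):
  pull out 2: (2/197) = -1  (since 197 mod 8 = 5)
  (1/197) = 1
Product of signs = -1
(2/197) = -1

-1


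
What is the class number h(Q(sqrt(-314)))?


K = Q(sqrt(-314)). d mod 4 = 2, so D = disc(K) = 4d = -1256
h(K) equals the number of primitive reduced positive-definite forms (a, b, c) = a*x^2 + b*x*y + c*y^2 with b^2 - 4ac = D,
where reduced means |b| <= a <= c, with b >= 0 whenever |b| = a or a = c, and primitive means gcd(a, b, c) = 1.
Reduced forces 3a^2 <= |D| = 1256, so 1 <= a <= 20; b must have the parity of D, and c = (b^2 - D)/(4a) must be an integer >= a.
Enumerate a = 1..20, b in [-a, a]:
  a=1: (1, 0, 314)  [1]
  a=2: (2, 0, 157)  [1]
  a=3: (3, -2, 105), (3, 2, 105)  [2]
  a=4: none
  a=5: (5, -2, 63), (5, 2, 63)  [2]
  a=6: (6, -4, 53), (6, 4, 53)  [2]
  a=7: (7, -2, 45), (7, 2, 45)  [2]
  a=8: none
  a=9: (9, -2, 35), (9, 2, 35)  [2]
  a=10: (10, -8, 33), (10, 8, 33)  [2]
  a=11: (11, -8, 30), (11, 8, 30)  [2]
  a=12..13: none
  a=14: (14, -12, 25), (14, 12, 25)  [2]
  a=15: (15, -8, 22), (15, -2, 21), (15, 2, 21), (15, 8, 22)  [4]
  a=16: none
  a=17: (17, -6, 19), (17, 6, 19)  [2]
  a=18: (18, -16, 21), (18, 16, 21)  [2]
  a=19..20: none
Total reduced forms: 1 + 1 + 2 + 2 + 2 + 2 + 2 + 2 + 2 + 2 + 4 + 2 + 2 = 26
h = 26

26


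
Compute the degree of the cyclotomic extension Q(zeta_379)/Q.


The degree equals Euler's totient phi(379).
379 = 379
phi(379) = 378

378


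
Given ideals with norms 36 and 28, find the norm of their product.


N(IJ) = N(I) * N(J)
= 36 * 28
= 1008

1008


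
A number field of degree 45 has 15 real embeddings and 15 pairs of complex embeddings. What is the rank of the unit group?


By Dirichlet's unit theorem:
rank = r1 + r2 - 1
= 15 + 15 - 1
= 29

29


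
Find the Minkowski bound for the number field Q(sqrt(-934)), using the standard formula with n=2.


d = -934, d mod 4 = 2, so disc(K) = 4d = -3736; |disc(K)| = 3736
Imaginary quadratic field, so n = 2, s = r2 = 1, r1 = 0
M = (n!/n^n) * (4/pi)^s * sqrt(|disc(K)|) = (2!/2^2) * (4/pi)^1 * sqrt(3736)
= 0.5 * 1.273240 * 61.122827
= 38.9120

38.9120


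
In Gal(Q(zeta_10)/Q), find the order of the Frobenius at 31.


The Frobenius at p in Gal(Q(zeta_n)/Q) = (Z/nZ)* is the class of p, so its order is ord_10(31), the smallest k >= 1 with 31^k = 1 mod 10.
n = 10 = 2 * 5, phi(10) = 4; the order divides phi(n).
Divisors of 4: 1, 2, 4
Repeated squaring mod 10: 31^1 = 1, 31^2 = 1, 31^4 = 1
Test divisors in increasing order:
  k=1: 31^1 = 1 mod 10  <- first divisor giving 1
Order = 1

1


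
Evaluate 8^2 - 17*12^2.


x^2 - d*y^2
= 8^2 - 17*12^2
= 64 - 2448
= -2384

-2384


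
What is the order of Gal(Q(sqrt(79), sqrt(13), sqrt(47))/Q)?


The 3 square roots of distinct primes are multiplicatively independent over Q,
so [K:Q] = 2^3 and Gal(K/Q) is isomorphic to (Z/2Z)^3.
|Gal| = 2^3 = 8

8


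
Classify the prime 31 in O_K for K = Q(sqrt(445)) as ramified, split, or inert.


K = Q(sqrt(445)). Since d mod 4 = 1, disc(K) = 445.
Check p | disc: 445 mod 31 = 11.
p does not divide disc. Compute Legendre symbol (d/p):
11^((31-1)/2) mod 31 = -1
(d/p) = -1, so p is inert: (p) stays prime with e=1, f=2, g=1.
Therefore p is inert.

inert


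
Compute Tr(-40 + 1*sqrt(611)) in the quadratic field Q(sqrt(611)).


Tr(a + b*sqrt(d)) = (a + b*sqrt(d)) + (a - b*sqrt(d)) = 2a
= 2 * (-40)
= -80

-80


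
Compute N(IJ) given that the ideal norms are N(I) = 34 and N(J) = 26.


N(IJ) = N(I) * N(J)
= 34 * 26
= 884

884


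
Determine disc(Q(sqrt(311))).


For K = Q(sqrt(d)) with d squarefree: disc(K) = d if d = 1 mod 4, and disc(K) = 4d if d = 2 or 3 mod 4.
Here d = 311, and d mod 4 = 3.
d = 3 mod 4, not 1 (O_K = Z[sqrt(d)]), so disc(K) = 4d = 4 * (311) = 1244

1244


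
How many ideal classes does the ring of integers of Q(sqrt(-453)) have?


K = Q(sqrt(-453)). d mod 4 = 3, so D = disc(K) = 4d = -1812
h(K) equals the number of primitive reduced positive-definite forms (a, b, c) = a*x^2 + b*x*y + c*y^2 with b^2 - 4ac = D,
where reduced means |b| <= a <= c, with b >= 0 whenever |b| = a or a = c, and primitive means gcd(a, b, c) = 1.
Reduced forces 3a^2 <= |D| = 1812, so 1 <= a <= 24; b must have the parity of D, and c = (b^2 - D)/(4a) must be an integer >= a.
Enumerate a = 1..24, b in [-a, a]:
  a=1: (1, 0, 453)  [1]
  a=2: (2, 2, 227)  [1]
  a=3: (3, 0, 151)  [1]
  a=4..5: none
  a=6: (6, 6, 77)  [1]
  a=7: (7, -6, 66), (7, 6, 66)  [2]
  a=8..10: none
  a=11: (11, -6, 42), (11, 6, 42)  [2]
  a=12..13: none
  a=14: (14, -6, 33), (14, 6, 33)  [2]
  a=15..20: none
  a=21: (21, -6, 22), (21, 6, 22)  [2]
  a=22..24: none
Total reduced forms: 1 + 1 + 1 + 1 + 2 + 2 + 2 + 2 = 12
h = 12

12


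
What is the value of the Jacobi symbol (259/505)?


Compute (259/505) via quadratic reciprocity:
  reciprocity: (259/505) -> +(505/259)
  reduce: (246/259)
  pull out 2: (2/259) = -1  (since 259 mod 8 = 3)
  reciprocity: (123/259) -> -(259/123)
  reduce: (13/123)
  reciprocity: (13/123) -> +(123/13)
  reduce: (6/13)
  pull out 2: (2/13) = -1  (since 13 mod 8 = 5)
  reciprocity: (3/13) -> +(13/3)
  reduce: (1/3)
  (1/3) = 1
Product of signs = -1

-1


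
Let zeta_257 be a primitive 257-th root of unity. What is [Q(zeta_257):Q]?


The degree equals Euler's totient phi(257).
257 = 257
phi(257) = 256

256


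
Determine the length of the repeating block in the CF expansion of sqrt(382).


Run the CF algorithm for sqrt(382).
a_0 = floor(sqrt(382)) = 19; set m_0=0, q_0=1.
Recurrence: m' = q*a - m,  q' = (d - m'^2)/q,  a' = floor((a_0 + m')/q').
  step 1: m=19, q=21, a=1
  step 2: m=2, q=18, a=1
  step 3: m=16, q=7, a=5
  step 4: m=19, q=3, a=12
  step 5: m=17, q=31, a=1
  step 6: m=14, q=6, a=5
  step 7: m=16, q=21, a=1
  step 8: m=5, q=17, a=1
  step 9: m=12, q=14, a=2
  step 10: m=16, q=9, a=3
  step 11: m=11, q=29, a=1
  step 12: m=18, q=2, a=18
  step 13: m=18, q=29, a=1
  step 14: m=11, q=9, a=3
  step 15: m=16, q=14, a=2
  step 16: m=12, q=17, a=1
  step 17: m=5, q=21, a=1
  step 18: m=16, q=6, a=5
  step 19: m=14, q=31, a=1
  step 20: m=17, q=3, a=12
  step 21: m=19, q=7, a=5
  step 22: m=16, q=18, a=1
  step 23: m=2, q=21, a=1
  step 24: m=19, q=1, a=38
a_24 = 2*a_0 = 38, so the period closes here.
sqrt(382) = [19; 1, 1, 5, 12, 1, 5, 1, 1, 2, 3, 1, 18, 1, 3, 2, 1, 1, 5, 1, 12, 5, 1, 1, 38]
Period length = 24

24


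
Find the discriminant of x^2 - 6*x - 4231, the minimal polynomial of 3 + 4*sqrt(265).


The element 3 + 4*sqrt(265) has minimal polynomial:
x^2 - 6*x - 4231
Discriminant = (-6)^2 - 4*(-4231)
= 36 + 16924
= 16960

16960


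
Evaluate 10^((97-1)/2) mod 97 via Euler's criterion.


p = 97 is prime and the exponent is (p-1)/2 = 48, so by Euler's criterion 10^48 = (10/97) = +1 or -1 mod 97.
Compute by square-and-multiply:
  48 = 32 + 16 (binary 110000)
  Repeated squaring mod 97: 10^1 = 10, 10^2 = 3, 10^4 = 9, 10^8 = 81, 10^16 = 62, 10^32 = 61
  10^48 = 10^32 * 10^16 = 61 * 62 mod 97
    61 * 62 = 3782 = 96 mod 97
  10^48 = 96 mod 97
Result 96 = p - 1 = -1 mod 97: 10 is a quadratic non-residue mod 97. As a residue in [0, p-1] the value is 96.
10^48 mod 97 = 96

96


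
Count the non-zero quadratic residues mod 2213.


For prime p, the number of non-zero quadratic residues is (p-1)/2.
= (2213-1)/2
= 1106

1106


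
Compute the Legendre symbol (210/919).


p = 919 is prime, so compute (210/919) with the reciprocity algorithm (Jacobi-symbol steps: pull out 2s via (2/n), flip via reciprocity, reduce):
  pull out 2: (2/919) = +1  (since 919 mod 8 = 7)
  reciprocity: (105/919) -> +(919/105)
  reduce: (79/105)
  reciprocity: (79/105) -> +(105/79)
  reduce: (26/79)
  pull out 2: (2/79) = +1  (since 79 mod 8 = 7)
  reciprocity: (13/79) -> +(79/13)
  reduce: (1/13)
  (1/13) = 1
Product of signs = 1
(210/919) = 1

1


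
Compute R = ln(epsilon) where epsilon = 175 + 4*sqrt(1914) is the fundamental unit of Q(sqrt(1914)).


epsilon = 175 + 4*sqrt(1914)
= 349.9971
R = ln(349.9971)
= 5.8579

5.8579


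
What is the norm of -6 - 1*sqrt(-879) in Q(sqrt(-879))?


N(a + b*sqrt(d)) = a^2 - d*b^2
= (-6)^2 - (-879)*(-1)^2
= 36 + 879
= 915

915


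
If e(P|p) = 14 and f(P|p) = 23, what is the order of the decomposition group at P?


|D_P| = e * f
= 14 * 23
= 322

322


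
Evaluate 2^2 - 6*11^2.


x^2 - d*y^2
= 2^2 - 6*11^2
= 4 - 726
= -722

-722


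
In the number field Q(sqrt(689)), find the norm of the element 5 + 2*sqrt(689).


N(a + b*sqrt(d)) = a^2 - d*b^2
= (5)^2 - (689)*(2)^2
= 25 - 2756
= -2731

-2731


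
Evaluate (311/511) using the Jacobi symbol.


Compute (311/511) via quadratic reciprocity:
  reciprocity: (311/511) -> -(511/311)
  reduce: (200/311)
  pull out 2: (2/311) = +1  (since 311 mod 8 = 7)
  pull out 2: (2/311) = +1  (since 311 mod 8 = 7)
  pull out 2: (2/311) = +1  (since 311 mod 8 = 7)
  reciprocity: (25/311) -> +(311/25)
  reduce: (11/25)
  reciprocity: (11/25) -> +(25/11)
  reduce: (3/11)
  reciprocity: (3/11) -> -(11/3)
  reduce: (2/3)
  pull out 2: (2/3) = -1  (since 3 mod 8 = 3)
  (1/3) = 1
Product of signs = -1

-1


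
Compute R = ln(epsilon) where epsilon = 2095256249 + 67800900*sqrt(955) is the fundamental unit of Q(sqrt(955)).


epsilon = 2095256249 + 67800900*sqrt(955)
= 4.1905e+09
R = ln(4.1905e+09)
= 22.1561

22.1561


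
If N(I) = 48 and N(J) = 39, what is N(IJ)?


N(IJ) = N(I) * N(J)
= 48 * 39
= 1872

1872


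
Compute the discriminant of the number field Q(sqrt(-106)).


For K = Q(sqrt(d)) with d squarefree: disc(K) = d if d = 1 mod 4, and disc(K) = 4d if d = 2 or 3 mod 4.
Here d = -106, and d mod 4 = 2.
d = 2 mod 4, not 1 (O_K = Z[sqrt(d)]), so disc(K) = 4d = 4 * (-106) = -424

-424


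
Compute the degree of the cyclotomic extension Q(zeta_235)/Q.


The degree equals Euler's totient phi(235).
235 = 5 * 47
phi(235) = 184

184


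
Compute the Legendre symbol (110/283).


p = 283 is prime, so compute (110/283) with the reciprocity algorithm (Jacobi-symbol steps: pull out 2s via (2/n), flip via reciprocity, reduce):
  pull out 2: (2/283) = -1  (since 283 mod 8 = 3)
  reciprocity: (55/283) -> -(283/55)
  reduce: (8/55)
  pull out 2: (2/55) = +1  (since 55 mod 8 = 7)
  pull out 2: (2/55) = +1  (since 55 mod 8 = 7)
  pull out 2: (2/55) = +1  (since 55 mod 8 = 7)
  (1/55) = 1
Product of signs = 1
(110/283) = 1

1


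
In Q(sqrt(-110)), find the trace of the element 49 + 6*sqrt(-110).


Tr(a + b*sqrt(d)) = (a + b*sqrt(d)) + (a - b*sqrt(d)) = 2a
= 2 * (49)
= 98

98


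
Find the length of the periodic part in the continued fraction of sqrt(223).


Run the CF algorithm for sqrt(223).
a_0 = floor(sqrt(223)) = 14; set m_0=0, q_0=1.
Recurrence: m' = q*a - m,  q' = (d - m'^2)/q,  a' = floor((a_0 + m')/q').
  step 1: m=14, q=27, a=1
  step 2: m=13, q=2, a=13
  step 3: m=13, q=27, a=1
  step 4: m=14, q=1, a=28
a_4 = 2*a_0 = 28, so the period closes here.
sqrt(223) = [14; 1, 13, 1, 28]
Period length = 4

4


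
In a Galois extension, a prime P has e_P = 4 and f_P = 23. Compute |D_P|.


|D_P| = e * f
= 4 * 23
= 92

92


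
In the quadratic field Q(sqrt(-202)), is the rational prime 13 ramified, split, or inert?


K = Q(sqrt(-202)). Since d mod 4 = 2, disc(K) = -808.
Check p | disc: -808 mod 13 = 11.
p does not divide disc. Compute Legendre symbol (d/p):
6^((13-1)/2) mod 13 = -1
(d/p) = -1, so p is inert: (p) stays prime with e=1, f=2, g=1.
Therefore p is inert.

inert


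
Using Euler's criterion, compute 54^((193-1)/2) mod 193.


p = 193 is prime and the exponent is (p-1)/2 = 96, so by Euler's criterion 54^96 = (54/193) = +1 or -1 mod 193.
Compute by square-and-multiply:
  96 = 64 + 32 (binary 1100000)
  Repeated squaring mod 193: 54^1 = 54, 54^2 = 21, 54^4 = 55, 54^8 = 130, 54^16 = 109, 54^32 = 108, 54^64 = 84
  54^96 = 54^64 * 54^32 = 84 * 108 mod 193
    84 * 108 = 9072 = 1 mod 193
  54^96 = 1 mod 193
Result 1: 54 is a quadratic residue mod 193.
54^96 mod 193 = 1

1


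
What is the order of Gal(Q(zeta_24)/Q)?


|Gal(Q(zeta_24)/Q)| = phi(24)
= 8

8


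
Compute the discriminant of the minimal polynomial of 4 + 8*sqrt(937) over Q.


The element 4 + 8*sqrt(937) has minimal polynomial:
x^2 - 8*x - 59952
Discriminant = (-8)^2 - 4*(-59952)
= 64 + 239808
= 239872

239872


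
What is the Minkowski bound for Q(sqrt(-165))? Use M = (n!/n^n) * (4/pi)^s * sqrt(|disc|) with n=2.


d = -165, d mod 4 = 3, so disc(K) = 4d = -660; |disc(K)| = 660
Imaginary quadratic field, so n = 2, s = r2 = 1, r1 = 0
M = (n!/n^n) * (4/pi)^s * sqrt(|disc(K)|) = (2!/2^2) * (4/pi)^1 * sqrt(660)
= 0.5 * 1.273240 * 25.690465
= 16.3551

16.3551


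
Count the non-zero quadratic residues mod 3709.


For prime p, the number of non-zero quadratic residues is (p-1)/2.
= (3709-1)/2
= 1854

1854


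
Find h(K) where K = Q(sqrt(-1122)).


K = Q(sqrt(-1122)). d mod 4 = 2, so D = disc(K) = 4d = -4488
h(K) equals the number of primitive reduced positive-definite forms (a, b, c) = a*x^2 + b*x*y + c*y^2 with b^2 - 4ac = D,
where reduced means |b| <= a <= c, with b >= 0 whenever |b| = a or a = c, and primitive means gcd(a, b, c) = 1.
Reduced forces 3a^2 <= |D| = 4488, so 1 <= a <= 38; b must have the parity of D, and c = (b^2 - D)/(4a) must be an integer >= a.
Enumerate a = 1..38, b in [-a, a]:
  a=1: (1, 0, 1122)  [1]
  a=2: (2, 0, 561)  [1]
  a=3: (3, 0, 374)  [1]
  a=4..5: none
  a=6: (6, 0, 187)  [1]
  a=7..10: none
  a=11: (11, 0, 102)  [1]
  a=12: none
  a=13: (13, -6, 87), (13, 6, 87)  [2]
  a=14..16: none
  a=17: (17, 0, 66)  [1]
  a=18..21: none
  a=22: (22, 0, 51)  [1]
  a=23..25: none
  a=26: (26, -20, 47), (26, 20, 47)  [2]
  a=27..28: none
  a=29: (29, -6, 39), (29, 6, 39)  [2]
  a=30: none
  a=31: (31, -10, 37), (31, 10, 37)  [2]
  a=32: none
  a=33: (33, 0, 34)  [1]
  a=34..38: none
Total reduced forms: 1 + 1 + 1 + 1 + 1 + 2 + 1 + 1 + 2 + 2 + 2 + 1 = 16
h = 16

16


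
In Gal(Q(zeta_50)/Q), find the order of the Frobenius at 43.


The Frobenius at p in Gal(Q(zeta_n)/Q) = (Z/nZ)* is the class of p, so its order is ord_50(43), the smallest k >= 1 with 43^k = 1 mod 50.
n = 50 = 2 * 5^2, phi(50) = 20; the order divides phi(n).
Divisors of 20: 1, 2, 4, 5, 10, 20
Repeated squaring mod 50: 43^1 = 43, 43^2 = 49, 43^4 = 1, 43^8 = 1, 43^16 = 1
Test divisors in increasing order:
  k=1: 43^1 = 43 mod 50
  k=2: 43^2 = 49 mod 50
  k=4: 43^4 = 1 mod 50  <- first divisor giving 1
Order = 4

4


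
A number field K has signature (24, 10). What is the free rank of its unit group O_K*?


By Dirichlet's unit theorem:
rank = r1 + r2 - 1
= 24 + 10 - 1
= 33

33


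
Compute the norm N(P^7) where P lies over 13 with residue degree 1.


N(P^a) = p^(a*f)
= 13^(7*1)
= 13^7
= 62748517

62748517


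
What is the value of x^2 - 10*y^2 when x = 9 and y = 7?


x^2 - d*y^2
= 9^2 - 10*7^2
= 81 - 490
= -409

-409


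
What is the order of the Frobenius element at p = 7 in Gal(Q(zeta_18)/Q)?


The Frobenius at p in Gal(Q(zeta_n)/Q) = (Z/nZ)* is the class of p, so its order is ord_18(7), the smallest k >= 1 with 7^k = 1 mod 18.
n = 18 = 2 * 3^2, phi(18) = 6; the order divides phi(n).
Divisors of 6: 1, 2, 3, 6
Repeated squaring mod 18: 7^1 = 7, 7^2 = 13, 7^4 = 7
Test divisors in increasing order:
  k=1: 7^1 = 7 mod 18
  k=2: 7^2 = 13 mod 18
  k=3: 7^3 = 13 * 7 = 1 mod 18  <- first divisor giving 1
Order = 3

3


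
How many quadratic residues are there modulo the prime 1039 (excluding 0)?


For prime p, the number of non-zero quadratic residues is (p-1)/2.
= (1039-1)/2
= 519

519


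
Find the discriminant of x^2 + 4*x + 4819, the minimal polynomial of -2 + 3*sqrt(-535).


The element -2 + 3*sqrt(-535) has minimal polynomial:
x^2 + 4*x + 4819
Discriminant = (4)^2 - 4*(4819)
= 16 - 19276
= -19260

-19260


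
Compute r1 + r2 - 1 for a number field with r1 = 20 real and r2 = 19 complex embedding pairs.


By Dirichlet's unit theorem:
rank = r1 + r2 - 1
= 20 + 19 - 1
= 38

38


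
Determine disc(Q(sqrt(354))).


For K = Q(sqrt(d)) with d squarefree: disc(K) = d if d = 1 mod 4, and disc(K) = 4d if d = 2 or 3 mod 4.
Here d = 354, and d mod 4 = 2.
d = 2 mod 4, not 1 (O_K = Z[sqrt(d)]), so disc(K) = 4d = 4 * (354) = 1416

1416


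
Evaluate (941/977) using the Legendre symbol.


p = 977 is prime, so compute (941/977) with the reciprocity algorithm (Jacobi-symbol steps: pull out 2s via (2/n), flip via reciprocity, reduce):
  reciprocity: (941/977) -> +(977/941)
  reduce: (36/941)
  pull out 2: (2/941) = -1  (since 941 mod 8 = 5)
  pull out 2: (2/941) = -1  (since 941 mod 8 = 5)
  reciprocity: (9/941) -> +(941/9)
  reduce: (5/9)
  reciprocity: (5/9) -> +(9/5)
  reduce: (4/5)
  pull out 2: (2/5) = -1  (since 5 mod 8 = 5)
  pull out 2: (2/5) = -1  (since 5 mod 8 = 5)
  (1/5) = 1
Product of signs = 1
(941/977) = 1

1
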